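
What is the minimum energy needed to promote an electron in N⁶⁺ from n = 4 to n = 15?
38.704437 eV

The energy levels of a hydrogen-like atom are E_n = -13.6057 Z² eV / n².

Energy at n = 4: E_4 = -13.6057 × 7² / 4² = -41.667456250 eV
Energy at n = 15: E_15 = -13.6057 × 7² / 15² = -2.963019111 eV

The excitation energy is the difference:
ΔE = E_15 - E_4
ΔE = -2.963019111 - (-41.667456250)
ΔE = 38.704437 eV

Since this is positive, energy must be absorbed (photon absorption).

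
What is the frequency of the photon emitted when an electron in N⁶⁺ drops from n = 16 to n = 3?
1.7282e+16 Hz

First, find the transition energy:
E_16 = -13.6057 × 7² / 16² = -2.60421602 eV
E_3 = -13.6057 × 7² / 3² = -74.07547778 eV
|ΔE| = |E_3 - E_16| = 71.47126176 eV

Convert to Joules: E = 71.47126176 eV × (1.602177 × 10⁻¹⁹ J/eV) = 1.145096e-17 J

Using E = hf:
f = E/h = 1.145096e-17 J / (6.62607 × 10⁻³⁴ J·s)
f = 1.7282e+16 Hz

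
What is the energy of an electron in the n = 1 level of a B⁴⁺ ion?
-340.1425 eV

For hydrogen-like ions, the energy levels scale with Z²:
E_n = -13.6057 Z² / n² eV

For B⁴⁺ (Z = 5) at n = 1:
E_1 = -13.6057 × 5² / 1²
E_1 = -13.6057 × 25 / 1
E_1 = -340.1425 / 1
E_1 = -340.1425 eV

The energy is 25 times more negative than hydrogen at the same n due to the stronger nuclear charge.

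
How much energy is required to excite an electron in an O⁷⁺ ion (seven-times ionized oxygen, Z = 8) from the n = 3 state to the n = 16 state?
93.3502 eV

The energy levels of a hydrogen-like atom are E_n = -13.6057 Z² eV / n².

Energy at n = 3: E_3 = -13.6057 × 8² / 3² = -96.7516444 eV
Energy at n = 16: E_16 = -13.6057 × 8² / 16² = -3.4014250 eV

The excitation energy is the difference:
ΔE = E_16 - E_3
ΔE = -3.4014250 - (-96.7516444)
ΔE = 93.3502 eV

Since this is positive, energy must be absorbed (photon absorption).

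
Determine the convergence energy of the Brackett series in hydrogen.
0.85036 eV

The series limit corresponds to the transition from n = ∞ to n = 4.
This is the highest energy (shortest wavelength) transition in the Brackett series.

E_∞ = 0 eV
E_4 = -13.6057 / 4² = -0.85036 eV

Energy at series limit:
ΔE = E_∞ - E_4 = 0 - (-0.85036) = 0.85036 eV

This energy equals the ionization energy from the n = 4 state of hydrogen.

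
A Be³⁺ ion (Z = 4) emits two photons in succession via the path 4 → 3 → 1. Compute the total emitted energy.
204.0855 eV

The energy levels of Be³⁺ are E_n = -13.6057 × 4² / n² eV.

First transition (4 → 3):
ΔE₁ = |E_3 - E_4|
ΔE₁ = |-24.1879111111 - (-13.6057000000)| = 10.5822111 eV

Second transition (3 → 1):
ΔE₂ = |E_1 - E_3|
ΔE₂ = |-217.6912000000 - (-24.1879111111)| = 193.5032889 eV

Total energy released:
E_total = ΔE₁ + ΔE₂ = 10.5822111 + 193.5032889 = 204.0855 eV

Note: This equals the direct transition 4 → 1: 204.0855 eV ✓
Energy is conserved regardless of the path taken.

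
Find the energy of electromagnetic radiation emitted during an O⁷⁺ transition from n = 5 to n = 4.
19.59221 eV

The energy levels are E_n = -13.6057 Z² eV / n².

Energy at n = 5: E_5 = -13.6057 × 8² / 5² = -34.83059200 eV
Energy at n = 4: E_4 = -13.6057 × 8² / 4² = -54.42280000 eV

For emission (electron falling to lower state), the photon energy is:
E_photon = E_5 - E_4 = |-34.83059200 - (-54.42280000)|
E_photon = 19.59221 eV

This energy is carried away by the emitted photon.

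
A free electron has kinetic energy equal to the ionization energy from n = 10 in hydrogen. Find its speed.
2.18769e+05 m/s (or 0.073% of c)

The binding energy at n = 10 for hydrogen is:
E_10 = -13.6057/10² = -0.136057000 eV
|E_10| = 0.136057000 eV

Convert to Joules:
KE = 0.136057000 eV × (1.602177 × 10⁻¹⁹ J/eV) = 2.1798740e-20 J

Using KE = ½mv²:
v = √(2·KE/m_e)
v = √(2 × 2.1798740e-20 J / 9.10938 × 10⁻³¹ kg)
v = 2.18769e+05 m/s

This is approximately 0.073% the speed of light.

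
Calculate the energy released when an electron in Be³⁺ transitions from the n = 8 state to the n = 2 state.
51.021 eV

The energy levels are E_n = -13.6057 Z² eV / n².

Energy at n = 8: E_8 = -13.6057 × 4² / 8² = -3.401425 eV
Energy at n = 2: E_2 = -13.6057 × 4² / 2² = -54.422800 eV

For emission (electron falling to lower state), the photon energy is:
E_photon = E_8 - E_2 = |-3.401425 - (-54.422800)|
E_photon = 51.021 eV

This energy is carried away by the emitted photon.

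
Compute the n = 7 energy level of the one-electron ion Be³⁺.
-4.4427 eV

For hydrogen-like ions, the energy levels scale with Z²:
E_n = -13.6057 Z² / n² eV

For Be³⁺ (Z = 4) at n = 7:
E_7 = -13.6057 × 4² / 7²
E_7 = -13.6057 × 16 / 49
E_7 = -217.6912 / 49
E_7 = -4.4427 eV

The energy is 16 times more negative than hydrogen at the same n due to the stronger nuclear charge.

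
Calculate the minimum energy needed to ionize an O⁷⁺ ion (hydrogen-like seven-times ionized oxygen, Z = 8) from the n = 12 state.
6.0470 eV

The ionization energy is the energy needed to remove the electron completely (n → ∞).

For a hydrogen-like ion with Z = 8, E_n = -13.6057 Z² / n² eV.

At n = 12: E_12 = -13.6057 × 8² / 12² = -6.0469778 eV
At n = ∞: E_∞ = 0 eV

Ionization energy = E_∞ - E_12 = 0 - (-6.0469778) = 6.0469778 eV
Ionization energy ≈ 6.0470 eV

This is also called the binding energy of the electron in state n = 12.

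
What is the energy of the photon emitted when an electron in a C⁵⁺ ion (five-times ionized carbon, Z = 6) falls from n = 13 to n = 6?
10.707444 eV

The energy levels are E_n = -13.6057 Z² eV / n².

Energy at n = 13: E_13 = -13.6057 × 6² / 13² = -2.898255621 eV
Energy at n = 6: E_6 = -13.6057 × 6² / 6² = -13.605700000 eV

For emission (electron falling to lower state), the photon energy is:
E_photon = E_13 - E_6 = |-2.898255621 - (-13.605700000)|
E_photon = 10.707444 eV

This energy is carried away by the emitted photon.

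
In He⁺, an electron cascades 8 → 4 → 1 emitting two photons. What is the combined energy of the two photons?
53.57244 eV

The energy levels of He⁺ are E_n = -13.6057 × 2² / n² eV.

First transition (8 → 4):
ΔE₁ = |E_4 - E_8|
ΔE₁ = |-3.40142500000 - (-0.85035625000)| = 2.55106875 eV

Second transition (4 → 1):
ΔE₂ = |E_1 - E_4|
ΔE₂ = |-54.42280000000 - (-3.40142500000)| = 51.02137500 eV

Total energy released:
E_total = ΔE₁ + ΔE₂ = 2.55106875 + 51.02137500 = 53.57244 eV

Note: This equals the direct transition 8 → 1: 53.57244 eV ✓
Energy is conserved regardless of the path taken.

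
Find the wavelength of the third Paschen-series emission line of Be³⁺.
68.3449 nm

The lines of a series are numbered from the longest wavelength (smallest ΔE) outward; the third line is the transition from n = n_f + 3 to n_f.
The Paschen series has all transitions ending at n_f = 3.

For Be³⁺ (Z = 4), the third line (γ-line) is the jump from n = 6 to n = 3:
E_6 = -13.6057 × 4² / 6² = -6.046978 eV
E_3 = -13.6057 × 4² / 3² = -24.187911 eV
ΔE = E_6 - E_3 = 18.140933 eV

λ = hc/E = 1239.84 eV·nm / 18.140933 eV
λ = 68.3449 nm

This is the γ-line of the Paschen series in Be³⁺.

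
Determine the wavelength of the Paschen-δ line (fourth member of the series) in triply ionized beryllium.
62.79 nm

The lines of a series are numbered from the longest wavelength (smallest ΔE) outward; the fourth line is the transition from n = n_f + 4 to n_f.
The Paschen series has all transitions ending at n_f = 3.

For Be³⁺ (Z = 4), the fourth line (δ-line) is the jump from n = 7 to n = 3:
E_7 = -13.6057 × 4² / 7² = -4.4427 eV
E_3 = -13.6057 × 4² / 3² = -24.1879 eV
ΔE = E_7 - E_3 = 19.7452 eV

λ = hc/E = 1239.84 eV·nm / 19.7452 eV
λ = 62.79 nm

This is the δ-line of the Paschen series in Be³⁺.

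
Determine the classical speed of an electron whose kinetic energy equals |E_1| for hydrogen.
2.19e+06 m/s (or 0.72974% of c)

The binding energy at n = 1 for hydrogen is:
E_1 = -13.6057/1² = -13.6057000 eV
|E_1| = 13.6057000 eV

Convert to Joules:
KE = 13.6057000 eV × (1.602177 × 10⁻¹⁹ J/eV) = 2.1799e-18 J

Using KE = ½mv²:
v = √(2·KE/m_e)
v = √(2 × 2.1799e-18 J / 9.10938 × 10⁻³¹ kg)
v = 2.19e+06 m/s

This is approximately 0.72974% the speed of light.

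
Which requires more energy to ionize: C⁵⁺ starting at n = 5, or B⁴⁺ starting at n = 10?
C⁵⁺ at n = 5 (E = -19.592 eV)

Using E_n = -13.6057 Z² / n² eV:

C⁵⁺ (Z = 6) at n = 5:
E = -13.6057 × 6² / 5² = -13.6057 × 36 / 25 = -19.592208 eV

B⁴⁺ (Z = 5) at n = 10:
E = -13.6057 × 5² / 10² = -13.6057 × 25 / 100 = -3.401425 eV

Since -19.592208 eV < -3.401425 eV,
C⁵⁺ at n = 5 is more tightly bound (requires more energy to ionize).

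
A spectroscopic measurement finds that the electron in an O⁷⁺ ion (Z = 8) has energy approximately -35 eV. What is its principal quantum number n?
n = 5

The exact energy levels follow E_n = -13.6057 Z² / n² eV with Z = 8.

The measured value (-35 eV) is reported to only 2 significant figures, so we must test candidate n values and see which one matches to that precision.

Candidate energies:
  n = 3:  E = -13.6057 × 8² / 3² = -96.75164 eV
  n = 4:  E = -13.6057 × 8² / 4² = -54.42280 eV
  n = 5:  E = -13.6057 × 8² / 5² = -34.83059 eV  ← matches
  n = 6:  E = -13.6057 × 8² / 6² = -24.18791 eV
  n = 7:  E = -13.6057 × 8² / 7² = -17.77071 eV

Checking against the measurement of -35 eV (2 sig figs), only n = 5 agrees:
E_5 = -34.83059 eV, which rounds to -35 eV ✓

Therefore n = 5.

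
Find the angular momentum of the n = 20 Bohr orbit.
2.11e-33 J·s (or 20ℏ)

In the Bohr model, angular momentum is quantized:
L = nℏ

where ℏ = h/(2π) = 1.0546e-34 J·s

For n = 20:
L = 20 × 1.0546e-34 J·s
L = 2.11e-33 J·s

This can also be written as L = 20ℏ.
The angular momentum is an integer multiple of the reduced Planck constant.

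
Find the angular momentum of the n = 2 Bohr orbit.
2.109e-34 J·s (or 2ℏ)

In the Bohr model, angular momentum is quantized:
L = nℏ

where ℏ = h/(2π) = 1.05457e-34 J·s

For n = 2:
L = 2 × 1.05457e-34 J·s
L = 2.109e-34 J·s

This can also be written as L = 2ℏ.
The angular momentum is an integer multiple of the reduced Planck constant.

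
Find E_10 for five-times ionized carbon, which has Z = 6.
-4.898 eV

For hydrogen-like ions, the energy levels scale with Z²:
E_n = -13.6057 Z² / n² eV

For C⁵⁺ (Z = 6) at n = 10:
E_10 = -13.6057 × 6² / 10²
E_10 = -13.6057 × 36 / 100
E_10 = -489.8052 / 100
E_10 = -4.898 eV

The energy is 36 times more negative than hydrogen at the same n due to the stronger nuclear charge.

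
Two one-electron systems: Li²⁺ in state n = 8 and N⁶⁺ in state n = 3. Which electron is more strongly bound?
N⁶⁺ at n = 3 (E = -74.08 eV)

Using E_n = -13.6057 Z² / n² eV:

Li²⁺ (Z = 3) at n = 8:
E = -13.6057 × 3² / 8² = -13.6057 × 9 / 64 = -1.91330 eV

N⁶⁺ (Z = 7) at n = 3:
E = -13.6057 × 7² / 3² = -13.6057 × 49 / 9 = -74.07548 eV

Since -74.07548 eV < -1.91330 eV,
N⁶⁺ at n = 3 is more tightly bound (requires more energy to ionize).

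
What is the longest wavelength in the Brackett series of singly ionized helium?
1012.517 nm

The longest wavelength corresponds to the smallest energy transition in the series.
The Brackett series has all transitions ending at n_f = 4.

For He⁺ (Z = 2), the first line (α-line) is the jump from n = 5 to n = 4:
E_5 = -13.6057 × 2² / 5² = -2.17691200 eV
E_4 = -13.6057 × 2² / 4² = -3.40142500 eV
ΔE = E_5 - E_4 = 1.22451300 eV

λ = hc/E = 1239.84 eV·nm / 1.22451300 eV
λ = 1012.517 nm

This is the α-line of the Brackett series in He⁺.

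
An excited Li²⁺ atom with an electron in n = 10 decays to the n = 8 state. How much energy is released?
0.689 eV

The energy levels are E_n = -13.6057 Z² eV / n².

Energy at n = 10: E_10 = -13.6057 × 3² / 10² = -1.224513 eV
Energy at n = 8: E_8 = -13.6057 × 3² / 8² = -1.913302 eV

For emission (electron falling to lower state), the photon energy is:
E_photon = E_10 - E_8 = |-1.224513 - (-1.913302)|
E_photon = 0.689 eV

This energy is carried away by the emitted photon.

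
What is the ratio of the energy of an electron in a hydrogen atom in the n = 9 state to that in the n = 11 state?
1.49

Using E_n = -13.6057 Z² / n² eV with Z = 1:

E_9 = -13.6057 / 9² = -13.6057 / 81 = -0.16797160 eV
E_11 = -13.6057 / 11² = -13.6057 / 121 = -0.11244380 eV

The ratio is:
E_9/E_11 = (-0.16797160) / (-0.11244380)
E_9/E_11 = (-13.6057/81) / (-13.6057/121)
E_9/E_11 = 121/81
E_9/E_11 = 1.49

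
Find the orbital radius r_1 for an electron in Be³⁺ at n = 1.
0.013229 nm (or 0.132294 Å)

The Bohr radius formula is:
r_n = n² a₀ / Z

where a₀ = 0.052917721 nm is the Bohr radius.

For Be³⁺ (Z = 4) at n = 1:
r_1 = 1² × 0.052917721 nm / 4
r_1 = 1 × 0.052917721 nm / 4
r_1 = 0.0529177 nm / 4
r_1 = 0.013229 nm

The electron orbits at approximately 0.013229 nm from the nucleus.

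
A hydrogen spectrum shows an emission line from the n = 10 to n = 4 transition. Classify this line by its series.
Brackett series

The spectral series in hydrogen are named based on the final (lower) energy level:
- Lyman series: n_final = 1 (ultraviolet)
- Balmer series: n_final = 2 (visible/near-UV)
- Paschen series: n_final = 3 (infrared)
- Brackett series: n_final = 4 (infrared)
- Pfund series: n_final = 5 (far infrared)

Since this transition ends at n = 4, it belongs to the Brackett series.

For reference, this 10 → 4 line has photon energy
ΔE = 13.6057 eV × (1/4² - 1/10²) = 0.714299250 eV,
corresponding to wavelength λ = hc/ΔE = 1239.84 eV·nm / 0.714299250 eV = 1735.743 nm in the infrared region.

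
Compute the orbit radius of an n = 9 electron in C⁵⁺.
0.7144 nm (or 7.1439 Å)

The Bohr radius formula is:
r_n = n² a₀ / Z

where a₀ = 0.0529177 nm is the Bohr radius.

For C⁵⁺ (Z = 6) at n = 9:
r_9 = 9² × 0.0529177 nm / 6
r_9 = 81 × 0.0529177 nm / 6
r_9 = 4.28633 nm / 6
r_9 = 0.7144 nm

The electron orbits at approximately 0.7144 nm from the nucleus.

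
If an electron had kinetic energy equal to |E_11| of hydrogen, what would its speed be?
1.99e+05 m/s (or 0.0663% of c)

The binding energy at n = 11 for hydrogen is:
E_11 = -13.6057/11² = -0.112444 eV
|E_11| = 0.112444 eV

Convert to Joules:
KE = 0.112444 eV × (1.602177 × 10⁻¹⁹ J/eV) = 1.8016e-20 J

Using KE = ½mv²:
v = √(2·KE/m_e)
v = √(2 × 1.8016e-20 J / 9.10938 × 10⁻³¹ kg)
v = 1.99e+05 m/s

This is approximately 0.0663% the speed of light.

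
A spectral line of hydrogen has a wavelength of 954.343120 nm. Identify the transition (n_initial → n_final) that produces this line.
n = 8 → n = 3

First, find the photon energy from the wavelength (hc = 1239.84 eV·nm):
E = hc/λ = 1239.84 eV·nm / 954.343120 nm = 1.2991554 eV

The energy levels of hydrogen satisfy E_n = -13.6057 / n² eV, so an emission n_i → n_f releases
ΔE = 13.6057 × (1/n_f² − 1/n_i²) eV.

Setting ΔE equal to the photon energy:
1/n_f² − 1/n_i² = 1.2991554 / 13.6057 = 0.095486112

Since 1/n_i² must be positive, we need 1/n_f² > 0.095486112, i.e. n_f ≤ 3. For each allowed n_f, solve n_i = (1/n_f² − 0.095486112)^(−1/2) and check whether it is a whole number:
  n_f = 1: 1/n_i² = 1.000000000 − 0.095486112 = 0.904513888 → n_i = 1.051  (not an integer) ✗
  n_f = 2: 1/n_i² = 0.250000000 − 0.095486112 = 0.154513888 → n_i = 2.544  (not an integer) ✗
  n_f = 3: 1/n_i² = 0.111111111 − 0.095486112 = 0.015624999 → n_i = 8.000  → integer, n_i = 8 ✓

Only n_f = 3 gives an integer upper level, n_i = 8.

The transition is from n = 8 to n = 3 (emission).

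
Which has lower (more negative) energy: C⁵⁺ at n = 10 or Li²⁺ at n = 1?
Li²⁺ at n = 1 (E = -122.45130 eV)

Using E_n = -13.6057 Z² / n² eV:

C⁵⁺ (Z = 6) at n = 10:
E = -13.6057 × 6² / 10² = -13.6057 × 36 / 100 = -4.89805200 eV

Li²⁺ (Z = 3) at n = 1:
E = -13.6057 × 3² / 1² = -13.6057 × 9 / 1 = -122.45130000 eV

Since -122.45130000 eV < -4.89805200 eV,
Li²⁺ at n = 1 is more tightly bound (requires more energy to ionize).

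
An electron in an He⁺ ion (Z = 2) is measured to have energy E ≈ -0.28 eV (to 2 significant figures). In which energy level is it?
n = 14

The exact energy levels follow E_n = -13.6057 Z² / n² eV with Z = 2.

The measured value (-0.28 eV) is reported to only 2 significant figures, so we must test candidate n values and see which one matches to that precision.

Candidate energies:
  n = 12:  E = -13.6057 × 2² / 12² = -0.37794 eV
  n = 13:  E = -13.6057 × 2² / 13² = -0.32203 eV
  n = 14:  E = -13.6057 × 2² / 14² = -0.27767 eV  ← matches
  n = 15:  E = -13.6057 × 2² / 15² = -0.24188 eV
  n = 16:  E = -13.6057 × 2² / 16² = -0.21259 eV

Checking against the measurement of -0.28 eV (2 sig figs), only n = 14 agrees:
E_14 = -0.27767 eV, which rounds to -0.28 eV ✓

Therefore n = 14.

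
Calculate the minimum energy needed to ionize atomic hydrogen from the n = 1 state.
13.60570 eV

The ionization energy is the energy needed to remove the electron completely (n → ∞).

For hydrogen, E_n = -13.6057 eV / n².

At n = 1: E_1 = -13.6057 / 1² = -13.60570000 eV
At n = ∞: E_∞ = 0 eV

Ionization energy = E_∞ - E_1 = 0 - (-13.60570000) = 13.60570000 eV
Ionization energy ≈ 13.60570 eV

This is also called the binding energy of the electron in state n = 1.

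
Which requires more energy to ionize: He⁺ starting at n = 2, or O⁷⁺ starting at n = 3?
O⁷⁺ at n = 3 (E = -96.751644 eV)

Using E_n = -13.6057 Z² / n² eV:

He⁺ (Z = 2) at n = 2:
E = -13.6057 × 2² / 2² = -13.6057 × 4 / 4 = -13.605700000 eV

O⁷⁺ (Z = 8) at n = 3:
E = -13.6057 × 8² / 3² = -13.6057 × 64 / 9 = -96.751644444 eV

Since -96.751644444 eV < -13.605700000 eV,
O⁷⁺ at n = 3 is more tightly bound (requires more energy to ionize).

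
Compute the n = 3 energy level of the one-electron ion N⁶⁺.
-74.07548 eV

For hydrogen-like ions, the energy levels scale with Z²:
E_n = -13.6057 Z² / n² eV

For N⁶⁺ (Z = 7) at n = 3:
E_3 = -13.6057 × 7² / 3²
E_3 = -13.6057 × 49 / 9
E_3 = -666.6793 / 9
E_3 = -74.07548 eV

The energy is 49 times more negative than hydrogen at the same n due to the stronger nuclear charge.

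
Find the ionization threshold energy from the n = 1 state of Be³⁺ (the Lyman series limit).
217.6912 eV

The series limit corresponds to the transition from n = ∞ to n = 1.
This is the highest energy (shortest wavelength) transition in the Lyman series.

E_∞ = 0 eV
E_1 = -13.6057 × 4² / 1² = -217.6912 eV

Energy at series limit:
ΔE = E_∞ - E_1 = 0 - (-217.6912) = 217.6912 eV

This energy equals the ionization energy from the n = 1 state of Be³⁺.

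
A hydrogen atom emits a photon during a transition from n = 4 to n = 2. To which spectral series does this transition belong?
Balmer series

The spectral series in hydrogen are named based on the final (lower) energy level:
- Lyman series: n_final = 1 (ultraviolet)
- Balmer series: n_final = 2 (visible/near-UV)
- Paschen series: n_final = 3 (infrared)
- Brackett series: n_final = 4 (infrared)
- Pfund series: n_final = 5 (far infrared)

Since this transition ends at n = 2, it belongs to the Balmer series.

For reference, this 4 → 2 line has photon energy
ΔE = 13.6057 eV × (1/2² - 1/4²) = 2.551069 eV,
corresponding to wavelength λ = hc/ΔE = 1239.84 eV·nm / 2.551069 eV = 486.01 nm in the visible/near-UV region.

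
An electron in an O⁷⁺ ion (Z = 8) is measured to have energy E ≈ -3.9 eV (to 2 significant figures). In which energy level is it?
n = 15

The exact energy levels follow E_n = -13.6057 Z² / n² eV with Z = 8.

The measured value (-3.9 eV) is reported to only 2 significant figures, so we must test candidate n values and see which one matches to that precision.

Candidate energies:
  n = 13:  E = -13.6057 × 8² / 13² = -5.15245 eV
  n = 14:  E = -13.6057 × 8² / 14² = -4.44268 eV
  n = 15:  E = -13.6057 × 8² / 15² = -3.87007 eV  ← matches
  n = 16:  E = -13.6057 × 8² / 16² = -3.40143 eV
  n = 17:  E = -13.6057 × 8² / 17² = -3.01303 eV

Checking against the measurement of -3.9 eV (2 sig figs), only n = 15 agrees:
E_15 = -3.87007 eV, which rounds to -3.9 eV ✓

Therefore n = 15.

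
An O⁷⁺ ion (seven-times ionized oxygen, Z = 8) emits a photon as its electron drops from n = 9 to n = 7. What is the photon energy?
7.02053 eV

The energy levels are E_n = -13.6057 Z² eV / n².

Energy at n = 9: E_9 = -13.6057 × 8² / 9² = -10.75018272 eV
Energy at n = 7: E_7 = -13.6057 × 8² / 7² = -17.77071020 eV

For emission (electron falling to lower state), the photon energy is:
E_photon = E_9 - E_7 = |-10.75018272 - (-17.77071020)|
E_photon = 7.02053 eV

This energy is carried away by the emitted photon.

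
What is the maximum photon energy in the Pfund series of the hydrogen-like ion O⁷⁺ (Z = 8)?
34.831 eV

The series limit corresponds to the transition from n = ∞ to n = 5.
This is the highest energy (shortest wavelength) transition in the Pfund series.

E_∞ = 0 eV
E_5 = -13.6057 × 8² / 5² = -34.831 eV

Energy at series limit:
ΔE = E_∞ - E_5 = 0 - (-34.831) = 34.831 eV

This energy equals the ionization energy from the n = 5 state of O⁷⁺.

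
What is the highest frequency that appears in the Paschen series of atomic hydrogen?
3.6554e+14 Hz

The series limit corresponds to the transition from n = ∞ to n = 3.
This is the highest energy (shortest wavelength) transition in the Paschen series.

E_∞ = 0 eV
E_3 = -13.6057 / 3² = -1.5117444 eV

Energy at series limit:
ΔE = E_∞ - E_3 = 0 - (-1.5117444) = 1.5117444 eV
E = 1.5117444 eV × (1.602177 × 10⁻¹⁹ J/eV) = 2.422082e-19 J
f = E/h = 2.422082e-19 J / (6.62607 × 10⁻³⁴ J·s) = 3.6554e+14 Hz

This energy equals the ionization energy from the n = 3 state of hydrogen.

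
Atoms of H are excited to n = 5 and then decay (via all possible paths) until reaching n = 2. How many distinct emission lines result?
6

The electron can occupy levels n = 2, 3, ..., 5 during de-excitation — that is m = 5 - 2 + 1 = 4 distinct levels.

The number of distinct spectral lines equals the number of ways to choose 2 of these m levels (each pair gives one possible emission transition):

Number of lines = m(m-1)/2 = 4×3/2 = 6

These correspond to all possible transitions between the 4 levels:
5 → 4, 5 → 3, 5 → 2, 4 → 3, 4 → 2, 3 → 2

Each transition produces a photon with a unique energy (and thus wavelength). This count does not depend on Z.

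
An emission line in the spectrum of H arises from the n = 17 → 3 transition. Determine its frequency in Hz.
3.54155e+14 Hz

First, find the transition energy:
E_17 = -13.6057 / 17² = -0.04707855 eV
E_3 = -13.6057 / 3² = -1.51174444 eV
|ΔE| = |E_3 - E_17| = 1.46466589 eV

Convert to Joules: E = 1.46466589 eV × (1.602177 × 10⁻¹⁹ J/eV) = 2.3466540e-19 J

Using E = hf:
f = E/h = 2.3466540e-19 J / (6.62607 × 10⁻³⁴ J·s)
f = 3.54155e+14 Hz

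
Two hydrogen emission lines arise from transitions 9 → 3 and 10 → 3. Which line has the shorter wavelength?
10 → 3

Calculate the energy for each transition:

Transition 9 → 3:
ΔE₁ = |E_3 - E_9| = |-13.6057/3² - (-13.6057/9²)|
ΔE₁ = |-1.51174444444 - (-0.16797160494)| = 1.34377284 eV

Transition 10 → 3:
ΔE₂ = |E_3 - E_10| = |-13.6057/3² - (-13.6057/10²)|
ΔE₂ = |-1.51174444444 - (-0.13605700000)| = 1.37568744 eV

Since 1.37568744 eV > 1.34377284 eV, the transition 10 → 3 emits the more energetic photon.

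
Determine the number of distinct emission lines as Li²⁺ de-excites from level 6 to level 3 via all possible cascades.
6

The electron can occupy levels n = 3, 4, ..., 6 during de-excitation — that is m = 6 - 3 + 1 = 4 distinct levels.

The number of distinct spectral lines equals the number of ways to choose 2 of these m levels (each pair gives one possible emission transition):

Number of lines = m(m-1)/2 = 4×3/2 = 6

These correspond to all possible transitions between the 4 levels:
6 → 5, 6 → 4, 6 → 3, 5 → 4, 5 → 3, 4 → 3

Each transition produces a photon with a unique energy (and thus wavelength). This count does not depend on Z.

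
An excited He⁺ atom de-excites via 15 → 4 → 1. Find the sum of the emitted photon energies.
54.18092 eV

The energy levels of He⁺ are E_n = -13.6057 × 2² / n² eV.

First transition (15 → 4):
ΔE₁ = |E_4 - E_15|
ΔE₁ = |-3.40142500000 - (-0.24187911111)| = 3.15954589 eV

Second transition (4 → 1):
ΔE₂ = |E_1 - E_4|
ΔE₂ = |-54.42280000000 - (-3.40142500000)| = 51.02137500 eV

Total energy released:
E_total = ΔE₁ + ΔE₂ = 3.15954589 + 51.02137500 = 54.18092 eV

Note: This equals the direct transition 15 → 1: 54.18092 eV ✓
Energy is conserved regardless of the path taken.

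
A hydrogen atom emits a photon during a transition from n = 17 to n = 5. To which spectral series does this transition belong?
Pfund series

The spectral series in hydrogen are named based on the final (lower) energy level:
- Lyman series: n_final = 1 (ultraviolet)
- Balmer series: n_final = 2 (visible/near-UV)
- Paschen series: n_final = 3 (infrared)
- Brackett series: n_final = 4 (infrared)
- Pfund series: n_final = 5 (far infrared)

Since this transition ends at n = 5, it belongs to the Pfund series.

For reference, this 17 → 5 line has photon energy
ΔE = 13.6057 eV × (1/5² - 1/17²) = 0.49714945 eV,
corresponding to wavelength λ = hc/ΔE = 1239.84 eV·nm / 0.49714945 eV = 2493.90 nm in the far infrared region.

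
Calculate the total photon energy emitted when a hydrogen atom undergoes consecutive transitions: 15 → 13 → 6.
0.3175 eV

The energy levels of hydrogen are E_n = -13.6057 / n² eV.

First transition (15 → 13):
ΔE₁ = |E_13 - E_15|
ΔE₁ = |-0.0805071006 - (-0.0604697778)| = 0.0200373 eV

Second transition (13 → 6):
ΔE₂ = |E_6 - E_13|
ΔE₂ = |-0.3779361111 - (-0.0805071006)| = 0.2974290 eV

Total energy released:
E_total = ΔE₁ + ΔE₂ = 0.0200373 + 0.2974290 = 0.3175 eV

Note: This equals the direct transition 15 → 6: 0.3175 eV ✓
Energy is conserved regardless of the path taken.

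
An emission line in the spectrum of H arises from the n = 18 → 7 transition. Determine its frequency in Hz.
5.69858e+13 Hz

First, find the transition energy:
E_18 = -13.6057 / 18² = -0.041992901 eV
E_7 = -13.6057 / 7² = -0.277667347 eV
|ΔE| = |E_7 - E_18| = 0.235674446 eV

Convert to Joules: E = 0.235674446 eV × (1.602177 × 10⁻¹⁹ J/eV) = 3.7759218e-20 J

Using E = hf:
f = E/h = 3.7759218e-20 J / (6.62607 × 10⁻³⁴ J·s)
f = 5.69858e+13 Hz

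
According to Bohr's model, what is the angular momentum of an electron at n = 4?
4.2183e-34 J·s (or 4ℏ)

In the Bohr model, angular momentum is quantized:
L = nℏ

where ℏ = h/(2π) = 1.054572e-34 J·s

For n = 4:
L = 4 × 1.054572e-34 J·s
L = 4.2183e-34 J·s

This can also be written as L = 4ℏ.
The angular momentum is an integer multiple of the reduced Planck constant.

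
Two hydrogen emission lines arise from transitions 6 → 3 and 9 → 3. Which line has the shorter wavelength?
9 → 3

Calculate the energy for each transition:

Transition 6 → 3:
ΔE₁ = |E_3 - E_6| = |-13.6057/3² - (-13.6057/6²)|
ΔE₁ = |-1.51174444444 - (-0.37793611111)| = 1.13380833 eV

Transition 9 → 3:
ΔE₂ = |E_3 - E_9| = |-13.6057/3² - (-13.6057/9²)|
ΔE₂ = |-1.51174444444 - (-0.16797160494)| = 1.34377284 eV

Since 1.34377284 eV > 1.13380833 eV, the transition 9 → 3 emits the more energetic photon.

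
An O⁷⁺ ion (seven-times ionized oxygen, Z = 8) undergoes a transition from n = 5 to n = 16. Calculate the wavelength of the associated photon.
39.45 nm

First, find the transition energy using E_n = -13.6057 Z² / n² eV:
E_5 = -13.6057 × 8² / 5² = -34.8306 eV
E_16 = -13.6057 × 8² / 16² = -3.4014 eV

Photon energy: |ΔE| = |E_16 - E_5| = 31.4292 eV

Convert to wavelength using E = hc/λ with hc = 1239.84 eV·nm:
λ = hc/E = 1239.84 eV·nm / 31.4292 eV
λ = 39.45 nm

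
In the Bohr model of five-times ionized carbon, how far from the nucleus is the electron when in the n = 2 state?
0.0353 nm (or 0.3528 Å)

The Bohr radius formula is:
r_n = n² a₀ / Z

where a₀ = 0.0529177 nm is the Bohr radius.

For C⁵⁺ (Z = 6) at n = 2:
r_2 = 2² × 0.0529177 nm / 6
r_2 = 4 × 0.0529177 nm / 6
r_2 = 0.21167 nm / 6
r_2 = 0.0353 nm

The electron orbits at approximately 0.0353 nm from the nucleus.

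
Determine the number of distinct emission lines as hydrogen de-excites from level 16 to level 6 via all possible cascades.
55

The electron can occupy levels n = 6, 7, ..., 16 during de-excitation — that is m = 16 - 6 + 1 = 11 distinct levels.

The number of distinct spectral lines equals the number of ways to choose 2 of these m levels (each pair gives one possible emission transition):

Number of lines = m(m-1)/2 = 11×10/2 = 55

These correspond to all possible transitions between the 11 levels:
16 → 15, 16 → 14, 16 → 13, 16 → 12, 16 → 11, 16 → 10, 16 → 9, 16 → 8...

Each transition produces a photon with a unique energy (and thus wavelength). This count does not depend on Z.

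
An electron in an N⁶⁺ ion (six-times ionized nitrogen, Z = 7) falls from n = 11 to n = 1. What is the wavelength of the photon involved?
1.875 nm

First, find the transition energy using E_n = -13.6057 Z² / n² eV:
E_11 = -13.6057 × 7² / 11² = -5.50975 eV
E_1 = -13.6057 × 7² / 1² = -666.67930 eV

Photon energy: |ΔE| = |E_1 - E_11| = 661.16955 eV

Convert to wavelength using E = hc/λ with hc = 1239.84 eV·nm:
λ = hc/E = 1239.84 eV·nm / 661.16955 eV
λ = 1.875 nm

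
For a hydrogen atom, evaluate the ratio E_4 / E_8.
4.00000

Using E_n = -13.6057 Z² / n² eV with Z = 1:

E_4 = -13.6057 / 4² = -13.6057 / 16 = -0.85035625000 eV
E_8 = -13.6057 / 8² = -13.6057 / 64 = -0.21258906250 eV

The ratio is:
E_4/E_8 = (-0.85035625000) / (-0.21258906250)
E_4/E_8 = (-13.6057/16) / (-13.6057/64)
E_4/E_8 = 64/16
E_4/E_8 = 4.00000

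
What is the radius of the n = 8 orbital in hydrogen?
3.38673 nm (or 33.86734 Å)

The Bohr radius formula is:
r_n = n² a₀ / Z

where a₀ = 0.05291772 nm is the Bohr radius.

For H (Z = 1) at n = 8:
r_8 = 8² × 0.05291772 nm / 1
r_8 = 64 × 0.05291772 nm / 1
r_8 = 3.386734 nm / 1
r_8 = 3.38673 nm

The electron orbits at approximately 3.38673 nm from the nucleus.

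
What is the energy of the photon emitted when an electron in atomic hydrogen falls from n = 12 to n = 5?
0.4497 eV

The energy levels are E_n = -13.6057 eV / n².

Energy at n = 12: E_12 = -13.6057 / 12² = -0.0944840 eV
Energy at n = 5: E_5 = -13.6057 / 5² = -0.5442280 eV

For emission (electron falling to lower state), the photon energy is:
E_photon = E_12 - E_5 = |-0.0944840 - (-0.5442280)|
E_photon = 0.4497 eV

This energy is carried away by the emitted photon.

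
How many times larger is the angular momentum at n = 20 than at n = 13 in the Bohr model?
1.5385

In the Bohr model, L_n = nℏ, so the ratio is purely the ratio of quantum numbers:

L_20/L_13 = 20ℏ / 13ℏ = 20/13 = 1.5385

The angular momentum scales linearly with n.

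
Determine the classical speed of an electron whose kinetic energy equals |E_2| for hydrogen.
1.09385e+06 m/s (or 0.36% of c)

The binding energy at n = 2 for hydrogen is:
E_2 = -13.6057/2² = -3.40142500 eV
|E_2| = 3.40142500 eV

Convert to Joules:
KE = 3.40142500 eV × (1.602177 × 10⁻¹⁹ J/eV) = 5.4496849e-19 J

Using KE = ½mv²:
v = √(2·KE/m_e)
v = √(2 × 5.4496849e-19 J / 9.10938 × 10⁻³¹ kg)
v = 1.09385e+06 m/s

This is approximately 0.36% the speed of light.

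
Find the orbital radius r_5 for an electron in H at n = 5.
1.3229 nm (or 13.2294 Å)

The Bohr radius formula is:
r_n = n² a₀ / Z

where a₀ = 0.0529177 nm is the Bohr radius.

For H (Z = 1) at n = 5:
r_5 = 5² × 0.0529177 nm / 1
r_5 = 25 × 0.0529177 nm / 1
r_5 = 1.32294 nm / 1
r_5 = 1.3229 nm

The electron orbits at approximately 1.3229 nm from the nucleus.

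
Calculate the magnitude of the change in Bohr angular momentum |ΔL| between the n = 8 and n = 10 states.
2.109e-34 J·s (or 2ℏ)

In the Bohr model, L_n = nℏ where ℏ = 1.05457e-34 J·s.

L_10 = 10ℏ = 1.05457e-33 J·s
L_8 = 8ℏ = 8.43656e-34 J·s

ΔL = L_10 - L_8 = (10 - 8)ℏ = 2ℏ
ΔL = 2 × 1.05457e-34 J·s = 2.109e-34 J·s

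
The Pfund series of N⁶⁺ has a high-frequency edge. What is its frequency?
6.44810e+15 Hz

The series limit corresponds to the transition from n = ∞ to n = 5.
This is the highest energy (shortest wavelength) transition in the Pfund series.

E_∞ = 0 eV
E_5 = -13.6057 × 7² / 5² = -26.6671720 eV

Energy at series limit:
ΔE = E_∞ - E_5 = 0 - (-26.6671720) = 26.6671720 eV
E = 26.6671720 eV × (1.602177 × 10⁻¹⁹ J/eV) = 4.2725530e-18 J
f = E/h = 4.2725530e-18 J / (6.62607 × 10⁻³⁴ J·s) = 6.44810e+15 Hz

This energy equals the ionization energy from the n = 5 state of N⁶⁺.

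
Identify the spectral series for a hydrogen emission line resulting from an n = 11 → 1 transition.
Lyman series

The spectral series in hydrogen are named based on the final (lower) energy level:
- Lyman series: n_final = 1 (ultraviolet)
- Balmer series: n_final = 2 (visible/near-UV)
- Paschen series: n_final = 3 (infrared)
- Brackett series: n_final = 4 (infrared)
- Pfund series: n_final = 5 (far infrared)

Since this transition ends at n = 1, it belongs to the Lyman series.

For reference, this 11 → 1 line has photon energy
ΔE = 13.6057 eV × (1/1² - 1/11²) = 13.4933 eV,
corresponding to wavelength λ = hc/ΔE = 1239.84 eV·nm / 13.4933 eV = 91.89 nm in the ultraviolet region.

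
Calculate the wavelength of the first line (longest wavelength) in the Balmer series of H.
656.11089 nm

The longest wavelength corresponds to the smallest energy transition in the series.
The Balmer series has all transitions ending at n_f = 2.

For H, the first line (α-line) is the jump from n = 3 to n = 2:
E_3 = -13.6057 / 3² = -1.511744444 eV
E_2 = -13.6057 / 2² = -3.401425000 eV
ΔE = E_3 - E_2 = 1.889680556 eV

λ = hc/E = 1239.84 eV·nm / 1.889680556 eV
λ = 656.11089 nm

This is the α-line of the Balmer series in H.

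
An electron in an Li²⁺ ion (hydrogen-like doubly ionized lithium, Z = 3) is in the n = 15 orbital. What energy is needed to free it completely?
0.54423 eV

The ionization energy is the energy needed to remove the electron completely (n → ∞).

For a hydrogen-like ion with Z = 3, E_n = -13.6057 Z² / n² eV.

At n = 15: E_15 = -13.6057 × 3² / 15² = -0.54422800 eV
At n = ∞: E_∞ = 0 eV

Ionization energy = E_∞ - E_15 = 0 - (-0.54422800) = 0.54422800 eV
Ionization energy ≈ 0.54423 eV

This is also called the binding energy of the electron in state n = 15.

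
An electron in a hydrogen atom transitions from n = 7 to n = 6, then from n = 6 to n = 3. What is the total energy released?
1.2341 eV

The energy levels of hydrogen are E_n = -13.6057 / n² eV.

First transition (7 → 6):
ΔE₁ = |E_6 - E_7|
ΔE₁ = |-0.3779361111 - (-0.2776673469)| = 0.1002688 eV

Second transition (6 → 3):
ΔE₂ = |E_3 - E_6|
ΔE₂ = |-1.5117444444 - (-0.3779361111)| = 1.1338083 eV

Total energy released:
E_total = ΔE₁ + ΔE₂ = 0.1002688 + 1.1338083 = 1.2341 eV

Note: This equals the direct transition 7 → 3: 1.2341 eV ✓
Energy is conserved regardless of the path taken.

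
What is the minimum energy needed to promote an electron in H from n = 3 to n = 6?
1.13381 eV

The energy levels of a hydrogen-like atom are E_n = -13.6057 eV / n².

Energy at n = 3: E_3 = -13.6057 / 3² = -1.51174444 eV
Energy at n = 6: E_6 = -13.6057 / 6² = -0.37793611 eV

The excitation energy is the difference:
ΔE = E_6 - E_3
ΔE = -0.37793611 - (-1.51174444)
ΔE = 1.13381 eV

Since this is positive, energy must be absorbed (photon absorption).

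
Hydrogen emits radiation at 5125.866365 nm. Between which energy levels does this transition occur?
n = 10 → n = 6

First, find the photon energy from the wavelength (hc = 1239.84 eV·nm):
E = hc/λ = 1239.84 eV·nm / 5125.866365 nm = 0.24187911 eV

The energy levels of hydrogen satisfy E_n = -13.6057 / n² eV, so an emission n_i → n_f releases
ΔE = 13.6057 × (1/n_f² − 1/n_i²) eV.

Setting ΔE equal to the photon energy:
1/n_f² − 1/n_i² = 0.24187911 / 13.6057 = 0.017777778

Since 1/n_i² must be positive, we need 1/n_f² > 0.017777778, i.e. n_f ≤ 7. For each allowed n_f, solve n_i = (1/n_f² − 0.017777778)^(−1/2) and check whether it is a whole number:
  n_f = 1: 1/n_i² = 1.000000000 − 0.017777778 = 0.982222222 → n_i = 1.009  (not an integer) ✗
  n_f = 2: 1/n_i² = 0.250000000 − 0.017777778 = 0.232222222 → n_i = 2.075  (not an integer) ✗
  n_f = 3: 1/n_i² = 0.111111111 − 0.017777778 = 0.093333333 → n_i = 3.273  (not an integer) ✗
  n_f = 4: 1/n_i² = 0.062500000 − 0.017777778 = 0.044722222 → n_i = 4.729  (not an integer) ✗
  n_f = 5: 1/n_i² = 0.040000000 − 0.017777778 = 0.022222222 → n_i = 6.708  (not an integer) ✗
  n_f = 6: 1/n_i² = 0.027777778 − 0.017777778 = 0.010000000 → n_i = 10.000  → integer, n_i = 10 ✓
  n_f = 7: 1/n_i² = 0.020408163 − 0.017777778 = 0.002630385 → n_i = 19.498  (not an integer) ✗

Only n_f = 6 gives an integer upper level, n_i = 10.

The transition is from n = 10 to n = 6 (emission).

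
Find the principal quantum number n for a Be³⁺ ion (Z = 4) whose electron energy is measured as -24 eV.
n = 3

The exact energy levels follow E_n = -13.6057 Z² / n² eV with Z = 4.

The measured value (-24 eV) is reported to only 2 significant figures, so we must test candidate n values and see which one matches to that precision.

Candidate energies:
  n = 1:  E = -13.6057 × 4² / 1² = -217.69120 eV
  n = 2:  E = -13.6057 × 4² / 2² = -54.42280 eV
  n = 3:  E = -13.6057 × 4² / 3² = -24.18791 eV  ← matches
  n = 4:  E = -13.6057 × 4² / 4² = -13.60570 eV
  n = 5:  E = -13.6057 × 4² / 5² = -8.70765 eV

Checking against the measurement of -24 eV (2 sig figs), only n = 3 agrees:
E_3 = -24.18791 eV, which rounds to -24 eV ✓

Therefore n = 3.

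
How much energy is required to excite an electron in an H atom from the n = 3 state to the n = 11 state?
1.39930 eV

The energy levels of a hydrogen-like atom are E_n = -13.6057 eV / n².

Energy at n = 3: E_3 = -13.6057 / 3² = -1.51174444 eV
Energy at n = 11: E_11 = -13.6057 / 11² = -0.11244380 eV

The excitation energy is the difference:
ΔE = E_11 - E_3
ΔE = -0.11244380 - (-1.51174444)
ΔE = 1.39930 eV

Since this is positive, energy must be absorbed (photon absorption).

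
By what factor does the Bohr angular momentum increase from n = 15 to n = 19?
1.266667

In the Bohr model, L_n = nℏ, so the ratio is purely the ratio of quantum numbers:

L_19/L_15 = 19ℏ / 15ℏ = 19/15 = 1.266667

The angular momentum scales linearly with n.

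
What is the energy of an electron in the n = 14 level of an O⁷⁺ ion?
-4.44 eV

For hydrogen-like ions, the energy levels scale with Z²:
E_n = -13.6057 Z² / n² eV

For O⁷⁺ (Z = 8) at n = 14:
E_14 = -13.6057 × 8² / 14²
E_14 = -13.6057 × 64 / 196
E_14 = -870.7648 / 196
E_14 = -4.44 eV

The energy is 64 times more negative than hydrogen at the same n due to the stronger nuclear charge.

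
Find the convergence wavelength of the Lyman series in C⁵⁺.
2.531 nm

The series limit corresponds to the transition from n = ∞ to n = 1.
This is the highest energy (shortest wavelength) transition in the Lyman series.

E_∞ = 0 eV
E_1 = -13.6057 × 6² / 1² = -489.80520 eV

Energy at series limit:
ΔE = E_∞ - E_1 = 0 - (-489.80520) = 489.80520 eV
λ = hc/E = 1239.84 eV·nm / 489.80520 eV = 2.531 nm

This energy equals the ionization energy from the n = 1 state of C⁵⁺.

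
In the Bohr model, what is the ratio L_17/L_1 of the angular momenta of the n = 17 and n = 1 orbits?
17.000000

In the Bohr model, L_n = nℏ, so the ratio is purely the ratio of quantum numbers:

L_17/L_1 = 17ℏ / 1ℏ = 17/1 = 17.000000

The angular momentum scales linearly with n.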